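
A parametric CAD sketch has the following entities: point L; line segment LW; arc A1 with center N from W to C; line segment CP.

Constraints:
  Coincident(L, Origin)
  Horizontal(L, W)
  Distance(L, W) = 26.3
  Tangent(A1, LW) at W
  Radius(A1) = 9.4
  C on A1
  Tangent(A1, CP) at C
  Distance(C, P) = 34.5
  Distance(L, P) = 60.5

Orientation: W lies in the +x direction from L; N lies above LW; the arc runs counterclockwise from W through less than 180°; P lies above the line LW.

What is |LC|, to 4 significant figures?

35.80

L is at the origin; LW is horizontal with |LW| = 26.3 and W on the +x side, so W = (26.30, 0.000). The tangent condition forces NW to be normal to LW, so N = W + (0, 9.4) = (26.30, 9.400). Since NC ⟂ CP (tangency), |NP| = √(9.4² + 34.5²) = 35.76 regardless of where C sits on A1. So P lies on both circle(L, 60.5) and circle(N, 35.76); the above-LW intersection is P = (46.11, 39.17). C is the foot of the tangent from P: C = (35.22, 6.433).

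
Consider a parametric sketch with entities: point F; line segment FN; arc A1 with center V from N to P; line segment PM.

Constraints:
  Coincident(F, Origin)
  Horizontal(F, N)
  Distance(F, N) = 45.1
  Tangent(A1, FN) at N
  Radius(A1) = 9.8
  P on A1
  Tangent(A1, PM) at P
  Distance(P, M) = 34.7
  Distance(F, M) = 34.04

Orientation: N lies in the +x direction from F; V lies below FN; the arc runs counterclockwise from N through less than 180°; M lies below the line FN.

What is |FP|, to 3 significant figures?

37.7

F is at the origin; F and N share the same y with |FN| = 45.1 and N on the +x side, so N = (45.1, 0.00). The tangent condition forces VN to be normal to FN, so V = N + (0, -9.8) = (45.1, -9.80). Since VP ⟂ PM (tangency), |VM| = √(9.8² + 34.7²) = 36.1 regardless of where P sits on A1. So M lies on both circle(F, 34.04) and circle(V, 36.1); the below-FN intersection is M = (15.5, -30.3). P is the foot of the tangent from M: P = (37.5, -3.56).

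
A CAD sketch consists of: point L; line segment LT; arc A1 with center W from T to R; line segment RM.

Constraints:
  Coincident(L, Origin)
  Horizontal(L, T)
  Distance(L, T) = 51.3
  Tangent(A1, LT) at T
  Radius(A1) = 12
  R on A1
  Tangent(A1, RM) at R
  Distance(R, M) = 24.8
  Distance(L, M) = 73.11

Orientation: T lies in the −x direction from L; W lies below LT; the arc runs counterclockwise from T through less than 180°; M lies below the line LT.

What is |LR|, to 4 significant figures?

64.44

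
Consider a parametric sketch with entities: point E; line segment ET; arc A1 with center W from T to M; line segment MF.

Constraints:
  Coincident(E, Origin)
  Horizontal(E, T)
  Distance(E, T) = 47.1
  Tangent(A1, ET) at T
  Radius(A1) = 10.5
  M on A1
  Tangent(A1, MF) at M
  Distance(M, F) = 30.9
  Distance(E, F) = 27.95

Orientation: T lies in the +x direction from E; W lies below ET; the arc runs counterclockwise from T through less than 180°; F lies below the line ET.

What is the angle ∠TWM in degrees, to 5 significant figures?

40.159°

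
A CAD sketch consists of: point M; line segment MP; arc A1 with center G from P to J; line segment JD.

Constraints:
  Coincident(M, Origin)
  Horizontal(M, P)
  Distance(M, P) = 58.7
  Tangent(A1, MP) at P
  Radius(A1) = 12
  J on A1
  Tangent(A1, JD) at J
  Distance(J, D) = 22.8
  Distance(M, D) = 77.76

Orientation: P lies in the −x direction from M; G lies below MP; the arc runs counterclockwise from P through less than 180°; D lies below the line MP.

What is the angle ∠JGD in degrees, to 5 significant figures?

62.241°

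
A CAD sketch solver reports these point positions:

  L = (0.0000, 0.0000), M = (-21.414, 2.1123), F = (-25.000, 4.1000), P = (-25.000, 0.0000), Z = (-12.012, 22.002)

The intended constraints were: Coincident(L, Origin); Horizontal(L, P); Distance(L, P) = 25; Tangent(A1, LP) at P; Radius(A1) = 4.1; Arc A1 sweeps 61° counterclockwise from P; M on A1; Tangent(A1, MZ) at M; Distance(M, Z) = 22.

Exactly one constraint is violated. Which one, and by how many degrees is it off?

Tangent(A1, MZ) at M — off by 3.70°.

L = (0.00, 0.00) ✓; L.y = 0.00, P.y = 0.00 ✓; |LP| = 25.00 ✓; ∠(FP, PL) = 90.00° ✓; |FP| = 4.100 ✓; bearing(F→M) − bearing(F→P) = 61.00° ✓; |FM| = 4.100 ✓; ∠(FM, MZ) = 86.30° ✗; |MZ| = 22.00 ✓.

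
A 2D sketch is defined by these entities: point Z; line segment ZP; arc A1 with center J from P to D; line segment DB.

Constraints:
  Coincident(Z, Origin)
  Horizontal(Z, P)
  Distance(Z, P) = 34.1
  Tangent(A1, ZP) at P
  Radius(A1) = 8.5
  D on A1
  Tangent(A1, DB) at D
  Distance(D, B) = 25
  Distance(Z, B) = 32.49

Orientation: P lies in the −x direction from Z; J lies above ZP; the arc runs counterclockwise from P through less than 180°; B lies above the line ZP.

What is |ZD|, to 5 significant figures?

26.794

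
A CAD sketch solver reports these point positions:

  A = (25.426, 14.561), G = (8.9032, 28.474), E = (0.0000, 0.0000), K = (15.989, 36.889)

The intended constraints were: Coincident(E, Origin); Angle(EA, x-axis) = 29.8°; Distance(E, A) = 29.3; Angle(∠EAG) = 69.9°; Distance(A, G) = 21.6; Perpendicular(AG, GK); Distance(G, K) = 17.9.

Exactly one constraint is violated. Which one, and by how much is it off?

Distance(G, K) = 17.9 — off by 6.90.

E = (0.00, 0.00) ✓; EA at 29.80° ✓; |EA| = 29.30 ✓; ∠EAG = 69.90° ✓; |AG| = 21.60 ✓; ∠(AG, GK) = 90.00° ✓; |GK| = 11.00 ✗.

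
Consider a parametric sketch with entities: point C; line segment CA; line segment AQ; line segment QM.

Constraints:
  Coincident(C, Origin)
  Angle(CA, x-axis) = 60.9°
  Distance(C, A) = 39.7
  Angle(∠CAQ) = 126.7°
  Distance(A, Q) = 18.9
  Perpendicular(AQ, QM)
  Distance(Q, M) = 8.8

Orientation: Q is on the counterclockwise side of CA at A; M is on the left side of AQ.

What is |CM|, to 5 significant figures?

48.450

C is at the origin; CA runs at 60.9° with length 39.7, so A = 39.7·(cos 60.9°, sin 60.9°) = (19.308, 34.689). ∠CAQ = 126.7°, so AQ runs at 60.9° + (180° − 126.7°) = 114.20° from the x-axis; with |AQ| = 18.9, Q = A + 18.9·(cos 114.20°, sin 114.20°) = (11.560, 51.928). The perpendicularity gives QM at right angles to AQ; with |QM| = 8.8 on the left of AQ, M = Q + 8.8·(-0.91212, -0.40992) = (3.5333, 48.321). Then |CM| = |M − C| = 48.450.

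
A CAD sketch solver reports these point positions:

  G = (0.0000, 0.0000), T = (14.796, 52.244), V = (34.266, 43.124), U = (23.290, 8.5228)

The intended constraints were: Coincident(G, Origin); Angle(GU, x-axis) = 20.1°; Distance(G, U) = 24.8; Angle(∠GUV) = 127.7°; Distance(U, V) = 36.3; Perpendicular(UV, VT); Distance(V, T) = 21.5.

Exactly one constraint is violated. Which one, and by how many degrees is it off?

Perpendicular(UV, VT) — off by 7.50°.

G = (0.00, 0.00) ✓; GU at 20.10° ✓; |GU| = 24.80 ✓; ∠GUV = 127.7° ✓; |UV| = 36.30 ✓; ∠(UV, VT) = 82.50° ✗; |VT| = 21.50 ✓.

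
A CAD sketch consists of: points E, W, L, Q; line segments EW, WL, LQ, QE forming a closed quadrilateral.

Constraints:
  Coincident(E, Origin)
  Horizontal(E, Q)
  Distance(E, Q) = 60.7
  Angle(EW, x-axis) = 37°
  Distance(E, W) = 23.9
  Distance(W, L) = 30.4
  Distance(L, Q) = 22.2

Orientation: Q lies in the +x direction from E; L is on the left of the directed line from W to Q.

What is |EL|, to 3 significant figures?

52.7

E is at the origin; EQ is horizontal with |EQ| = 60.7 and Q in +x, so Q = (60.7, 0). EW runs at 37.0° with |EW| = 23.9, so W = (19.1, 14.4). L is determined by |WL| = 30.4 and |LQ| = 22.2 together: it lies at the intersection of circle(W, 30.4) and circle(Q, 22.2). With |WQ| = 44.0, the foot of the radical line on WQ is 26.9 from W and the perpendicular offset is √(30.4² − 26.9²) = 14.1. Taking the left-of-WQ solution: L = (49.1, 19.0).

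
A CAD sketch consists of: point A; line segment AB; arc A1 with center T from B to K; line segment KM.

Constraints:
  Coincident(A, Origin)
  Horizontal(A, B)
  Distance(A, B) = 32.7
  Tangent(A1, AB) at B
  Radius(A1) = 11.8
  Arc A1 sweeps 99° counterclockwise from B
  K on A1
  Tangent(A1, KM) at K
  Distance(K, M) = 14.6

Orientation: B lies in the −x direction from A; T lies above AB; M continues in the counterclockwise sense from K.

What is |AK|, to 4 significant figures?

25.08

A is at the origin; A and B share the same y with |AB| = 32.7 and B on the −x side, so B = (-32.70, 0.000). Since A1 is tangent to AB there, TB ⟂ AB, so T = B + (0, 11.8) = (-32.70, 11.80). On A1, B sits at bearing -90° from T; a 99° counterclockwise sweep puts K at bearing 9°, so K = T + 11.8·(cos 9°, sin 9°) = (-21.05, 13.65). Then |AK| = |K − A| = 25.08.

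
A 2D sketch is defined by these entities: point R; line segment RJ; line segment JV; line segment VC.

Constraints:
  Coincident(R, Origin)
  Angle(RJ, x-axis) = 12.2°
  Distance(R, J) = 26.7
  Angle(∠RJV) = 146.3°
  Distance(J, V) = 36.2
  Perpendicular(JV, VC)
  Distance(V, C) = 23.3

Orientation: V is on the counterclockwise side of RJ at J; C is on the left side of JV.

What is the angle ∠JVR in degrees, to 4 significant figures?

14.23°

R is at the origin; RJ runs at 12.2° with length 26.7, so J = 26.7·(cos 12.2°, sin 12.2°) = (26.10, 5.642). ∠RJV = 146.3°, so JV runs at 12.2° + (180° − 146.3°) = 45.90° from the x-axis; with |JV| = 36.2, V = J + 36.2·(cos 45.90°, sin 45.90°) = (51.29, 31.64). Then cos ∠JVR = VJ·VR / (|VJ||VR|), giving 14.23°.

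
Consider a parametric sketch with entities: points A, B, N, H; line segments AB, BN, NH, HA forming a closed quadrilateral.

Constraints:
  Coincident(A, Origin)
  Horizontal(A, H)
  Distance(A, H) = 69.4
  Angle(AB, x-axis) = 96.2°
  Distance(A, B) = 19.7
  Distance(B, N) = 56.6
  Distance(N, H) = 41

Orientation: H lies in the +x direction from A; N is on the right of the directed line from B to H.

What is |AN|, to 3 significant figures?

42.1

A is at the origin; AH is horizontal with |AH| = 69.4 and H in +x, so H = (69.4, 0). AB runs at 96.2° with |AB| = 19.7, so B = (-2.13, 19.6). N is determined by |BN| = 56.6 and |NH| = 41.0 together: it lies at the intersection of circle(B, 56.6) and circle(H, 41.0). With |BH| = 74.2, the foot of the radical line on BH is 47.3 from B and the perpendicular offset is √(56.6² − 47.3²) = 31.0. Taking the right-of-BH solution: N = (35.3, -22.8).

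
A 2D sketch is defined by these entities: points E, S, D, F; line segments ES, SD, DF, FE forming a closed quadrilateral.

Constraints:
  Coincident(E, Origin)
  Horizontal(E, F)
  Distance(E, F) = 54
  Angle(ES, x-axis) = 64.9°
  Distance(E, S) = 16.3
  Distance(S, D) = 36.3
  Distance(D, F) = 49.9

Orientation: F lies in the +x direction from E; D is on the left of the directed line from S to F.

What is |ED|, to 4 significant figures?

52.31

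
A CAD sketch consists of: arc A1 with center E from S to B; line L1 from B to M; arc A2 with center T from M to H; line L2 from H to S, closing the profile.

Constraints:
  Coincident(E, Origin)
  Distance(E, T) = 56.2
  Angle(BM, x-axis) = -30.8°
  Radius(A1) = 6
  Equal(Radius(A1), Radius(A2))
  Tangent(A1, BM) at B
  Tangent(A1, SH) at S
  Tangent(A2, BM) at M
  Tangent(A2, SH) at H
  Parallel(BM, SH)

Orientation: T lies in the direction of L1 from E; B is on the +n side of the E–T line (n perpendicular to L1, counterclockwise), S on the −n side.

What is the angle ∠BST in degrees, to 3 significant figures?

83.9°

The slot axis is L1's direction at -30.8°, so u = (cos -30.8°, sin -30.8°) = (0.859, -0.512) and n = (−sin -30.8°, cos -30.8°) = (0.512, 0.859). E is at the origin and T lies 56.2 along u from E, so T = 56.2·u = (48.3, -28.8). Tangency of A1 to both parallel lines with radius 6.0 puts B and S at E ± 6.0·n: B = (3.07, 5.15), S = (-3.07, -5.15). Then cos ∠BST = SB·ST / (|SB||ST|), giving 83.9°.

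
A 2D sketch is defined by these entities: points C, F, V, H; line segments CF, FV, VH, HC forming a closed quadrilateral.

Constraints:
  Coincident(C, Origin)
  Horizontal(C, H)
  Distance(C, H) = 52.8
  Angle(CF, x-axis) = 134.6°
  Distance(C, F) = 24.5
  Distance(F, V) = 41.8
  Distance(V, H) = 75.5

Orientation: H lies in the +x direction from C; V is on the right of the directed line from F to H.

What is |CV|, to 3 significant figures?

30.7

C is at the origin; C and H share the same y with |CH| = 52.8 and H in +x, so H = (52.8, 0). CF runs at 134.6° with |CF| = 24.5, so F = (-17.2, 17.4). V is determined by |FV| = 41.8 and |VH| = 75.5 together: it lies at the intersection of circle(F, 41.8) and circle(H, 75.5). With |FH| = 72.1, the foot of the radical line on FH is 8.67 from F and the perpendicular offset is √(41.8² − 8.67²) = 40.9. Taking the right-of-FH solution: V = (-18.7, -24.3).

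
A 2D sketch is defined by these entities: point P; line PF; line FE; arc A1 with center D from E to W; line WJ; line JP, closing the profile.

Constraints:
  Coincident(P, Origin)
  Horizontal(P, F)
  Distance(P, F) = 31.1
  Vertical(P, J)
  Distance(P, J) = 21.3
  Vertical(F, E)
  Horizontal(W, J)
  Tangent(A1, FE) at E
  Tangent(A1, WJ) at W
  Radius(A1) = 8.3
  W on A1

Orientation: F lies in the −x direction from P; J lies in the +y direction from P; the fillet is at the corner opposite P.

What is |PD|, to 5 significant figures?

26.246

P is at the origin; P and F share the same y with |PF| = 31.1 and F on the −x side, so F = (-31.100, 0.0000). PJ is vertical with |PJ| = 21.3 and J on the +y side, so J = (0.0000, 21.300). The virtual corner opposite P is at (-31.100, 21.300). The tangent condition forces DE to be normal to FE and since A1 is tangent to WJ there, DW ⟂ WJ, with radius 8.3, so the center D sits 8.3 in from both sides at D = (-22.800, 13.000). Then |PD| = |D − P| = 26.246.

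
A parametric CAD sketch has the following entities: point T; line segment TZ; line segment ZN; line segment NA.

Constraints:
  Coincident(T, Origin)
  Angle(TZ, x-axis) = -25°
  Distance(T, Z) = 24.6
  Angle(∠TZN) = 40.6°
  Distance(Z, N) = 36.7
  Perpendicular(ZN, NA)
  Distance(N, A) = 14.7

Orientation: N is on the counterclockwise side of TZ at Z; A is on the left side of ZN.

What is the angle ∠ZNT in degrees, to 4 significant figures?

41.61°

T is at the origin; TZ runs at -25.0° with length 24.6, so Z = 24.6·(cos -25.0°, sin -25.0°) = (22.30, -10.40). ∠TZN = 40.6°, so ZN runs at -25.0° + (180° − 40.6°) = 114.4° from the x-axis; with |ZN| = 36.7, N = Z + 36.7·(cos 114.4°, sin 114.4°) = (7.134, 23.03). Then cos ∠ZNT = NZ·NT / (|NZ||NT|), giving 41.61°.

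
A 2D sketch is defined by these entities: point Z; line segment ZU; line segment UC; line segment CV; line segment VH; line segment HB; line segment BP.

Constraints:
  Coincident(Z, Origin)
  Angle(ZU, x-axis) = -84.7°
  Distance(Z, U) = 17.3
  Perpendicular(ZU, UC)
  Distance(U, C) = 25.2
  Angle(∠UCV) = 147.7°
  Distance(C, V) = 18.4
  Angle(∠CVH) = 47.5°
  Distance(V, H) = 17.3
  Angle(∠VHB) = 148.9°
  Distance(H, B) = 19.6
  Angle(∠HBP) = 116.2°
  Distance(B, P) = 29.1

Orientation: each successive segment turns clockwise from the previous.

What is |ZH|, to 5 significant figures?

24.236

∠UCV = 147.7° gives CV at 153.00° from the x-axis; with |CV| = 18.4, V = (-39.889, -11.200). ∠CVH = 47.5° gives VH at 20.500° from the x-axis; with |VH| = 17.3, H = (-23.684, -5.1418). Then |ZH| = |H − Z| = 24.236.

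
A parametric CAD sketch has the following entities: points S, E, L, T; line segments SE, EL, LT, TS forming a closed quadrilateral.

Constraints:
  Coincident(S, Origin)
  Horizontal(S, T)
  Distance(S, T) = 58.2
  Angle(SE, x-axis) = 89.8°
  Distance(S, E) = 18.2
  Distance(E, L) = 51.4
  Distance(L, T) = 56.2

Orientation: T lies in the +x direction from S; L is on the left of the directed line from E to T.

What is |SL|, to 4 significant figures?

65.03

S is at the origin; S and T share the same y with |ST| = 58.2 and T in +x, so T = (58.2, 0). SE runs at 89.8° with |SE| = 18.2, so E = (0.06353, 18.20). L is determined by |EL| = 51.4 and |LT| = 56.2 together: it lies at the intersection of circle(E, 51.4) and circle(T, 56.2). With |ET| = 60.92, the foot of the radical line on ET is 26.22 from E and the perpendicular offset is √(51.4² − 26.22²) = 44.21. Taking the left-of-ET solution: L = (38.29, 52.56).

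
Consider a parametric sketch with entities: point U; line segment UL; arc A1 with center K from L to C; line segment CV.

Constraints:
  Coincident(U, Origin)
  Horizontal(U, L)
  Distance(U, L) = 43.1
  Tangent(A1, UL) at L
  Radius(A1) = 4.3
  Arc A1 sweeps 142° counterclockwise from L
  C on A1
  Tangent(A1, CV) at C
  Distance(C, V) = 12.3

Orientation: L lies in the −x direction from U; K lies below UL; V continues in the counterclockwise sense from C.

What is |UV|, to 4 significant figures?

39.15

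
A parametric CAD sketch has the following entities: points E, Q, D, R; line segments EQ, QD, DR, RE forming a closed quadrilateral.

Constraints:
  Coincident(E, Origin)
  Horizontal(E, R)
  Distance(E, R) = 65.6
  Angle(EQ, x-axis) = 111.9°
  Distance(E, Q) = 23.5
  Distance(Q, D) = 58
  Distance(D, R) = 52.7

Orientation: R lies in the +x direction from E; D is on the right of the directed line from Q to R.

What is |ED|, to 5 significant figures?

34.975

Checks: |ER| = 65.60 ✓; |EQ| = 23.50 ✓; |QD| = 58.00 ✓; |DR| = 52.70 ✓.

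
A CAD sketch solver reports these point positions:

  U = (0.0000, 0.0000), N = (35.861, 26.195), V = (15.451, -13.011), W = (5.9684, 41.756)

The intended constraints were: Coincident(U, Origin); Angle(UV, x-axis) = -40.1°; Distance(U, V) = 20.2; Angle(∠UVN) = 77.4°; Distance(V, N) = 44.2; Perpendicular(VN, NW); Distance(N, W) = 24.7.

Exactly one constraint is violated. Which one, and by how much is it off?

Distance(N, W) = 24.7 — off by 9.00.

U = (0.00, 0.00) ✓; UV at -40.10° ✓; |UV| = 20.20 ✓; ∠UVN = 77.40° ✓; |VN| = 44.20 ✓; ∠(VN, NW) = 90.00° ✓; |NW| = 33.70 ✗.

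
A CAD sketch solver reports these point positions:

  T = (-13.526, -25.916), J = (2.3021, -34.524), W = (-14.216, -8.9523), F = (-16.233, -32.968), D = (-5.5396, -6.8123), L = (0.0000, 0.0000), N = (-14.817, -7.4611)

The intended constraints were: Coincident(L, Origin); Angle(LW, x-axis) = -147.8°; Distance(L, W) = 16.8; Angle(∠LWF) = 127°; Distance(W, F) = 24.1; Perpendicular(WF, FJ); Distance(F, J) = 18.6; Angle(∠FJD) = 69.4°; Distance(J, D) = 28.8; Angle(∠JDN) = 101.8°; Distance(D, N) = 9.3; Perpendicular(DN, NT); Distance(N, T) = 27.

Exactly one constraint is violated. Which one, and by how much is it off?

Distance(N, T) = 27 — off by 8.50.

L = (0.00, 0.00) ✓; LW at -147.8° ✓; |LW| = 16.80 ✓; ∠LWF = 127.0° ✓; |WF| = 24.10 ✓; ∠(WF, FJ) = 90.00° ✓; |FJ| = 18.60 ✓; ∠FJD = 69.40° ✓; |JD| = 28.80 ✓; ∠JDN = 101.8° ✓; |DN| = 9.300 ✓; ∠(DN, NT) = 90.00° ✓; |NT| = 18.50 ✗.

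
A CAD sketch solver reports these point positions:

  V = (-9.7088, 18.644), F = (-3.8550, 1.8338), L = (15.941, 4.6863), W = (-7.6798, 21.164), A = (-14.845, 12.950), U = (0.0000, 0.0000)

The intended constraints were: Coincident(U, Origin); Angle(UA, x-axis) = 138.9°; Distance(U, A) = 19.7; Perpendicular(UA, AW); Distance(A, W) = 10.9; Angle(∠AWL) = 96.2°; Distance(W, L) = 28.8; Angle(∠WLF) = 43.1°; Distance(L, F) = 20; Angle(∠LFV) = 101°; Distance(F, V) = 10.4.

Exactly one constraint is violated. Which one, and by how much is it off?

Distance(F, V) = 10.4 — off by 7.40.

U = (0.00, 0.00) ✓; UA at 138.9° ✓; |UA| = 19.70 ✓; ∠(UA, AW) = 90.00° ✓; |AW| = 10.90 ✓; ∠AWL = 96.20° ✓; |WL| = 28.80 ✓; ∠WLF = 43.10° ✓; |LF| = 20.00 ✓; ∠LFV = 101.0° ✓; |FV| = 17.80 ✗.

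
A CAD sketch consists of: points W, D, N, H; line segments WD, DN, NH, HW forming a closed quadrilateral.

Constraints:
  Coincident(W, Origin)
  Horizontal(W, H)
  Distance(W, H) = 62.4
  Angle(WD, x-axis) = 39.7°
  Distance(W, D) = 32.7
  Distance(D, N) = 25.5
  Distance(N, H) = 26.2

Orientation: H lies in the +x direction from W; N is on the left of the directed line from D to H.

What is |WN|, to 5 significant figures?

55.677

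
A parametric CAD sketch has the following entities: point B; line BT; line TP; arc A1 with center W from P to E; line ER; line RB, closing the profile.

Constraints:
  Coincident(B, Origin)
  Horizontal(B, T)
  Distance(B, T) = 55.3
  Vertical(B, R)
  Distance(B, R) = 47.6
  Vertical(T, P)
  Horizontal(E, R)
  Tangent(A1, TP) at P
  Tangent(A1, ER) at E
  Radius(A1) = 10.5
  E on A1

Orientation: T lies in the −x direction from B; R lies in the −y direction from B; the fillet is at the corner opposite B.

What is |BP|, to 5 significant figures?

66.592

The virtual corner opposite B is at (-55.300, -47.600). The tangent condition forces WP to be normal to TP and A1 meets ER tangentially, so WE is at right angles to ER, with radius 10.5, so the center W sits 10.5 in from both sides at W = (-44.800, -37.100). That places the tangent points at P = (-55.300, -37.100) on TP and E = (-44.800, -47.600) on ER. Then |BP| = |P − B| = 66.592.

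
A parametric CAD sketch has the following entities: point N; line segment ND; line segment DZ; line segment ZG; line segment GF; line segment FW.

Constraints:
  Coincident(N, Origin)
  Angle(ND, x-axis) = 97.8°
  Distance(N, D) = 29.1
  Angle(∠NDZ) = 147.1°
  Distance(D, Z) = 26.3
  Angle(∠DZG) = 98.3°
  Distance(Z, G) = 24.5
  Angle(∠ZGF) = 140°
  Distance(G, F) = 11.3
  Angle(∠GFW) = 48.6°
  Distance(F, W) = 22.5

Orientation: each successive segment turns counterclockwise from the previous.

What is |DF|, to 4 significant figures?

41.44

N is at the origin; ND runs at 97.8° with length 29.1, so D = (-3.949, 28.83). ∠NDZ = 147.1° gives DZ at 130.7° from the x-axis; with |DZ| = 26.3, Z = (-21.10, 48.77). ∠DZG = 98.3° gives ZG at -147.6° from the x-axis; with |ZG| = 24.5, G = (-41.79, 35.64). ∠ZGF = 140.0° gives GF at -107.6° from the x-axis; with |GF| = 11.3, F = (-45.20, 24.87). Then |DF| = |F − D| = 41.44.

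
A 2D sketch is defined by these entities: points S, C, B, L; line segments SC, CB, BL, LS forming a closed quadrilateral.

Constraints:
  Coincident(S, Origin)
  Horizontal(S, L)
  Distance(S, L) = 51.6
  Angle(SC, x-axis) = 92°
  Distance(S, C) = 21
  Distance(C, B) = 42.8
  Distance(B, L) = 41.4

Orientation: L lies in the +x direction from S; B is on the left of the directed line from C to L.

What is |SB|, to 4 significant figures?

54.56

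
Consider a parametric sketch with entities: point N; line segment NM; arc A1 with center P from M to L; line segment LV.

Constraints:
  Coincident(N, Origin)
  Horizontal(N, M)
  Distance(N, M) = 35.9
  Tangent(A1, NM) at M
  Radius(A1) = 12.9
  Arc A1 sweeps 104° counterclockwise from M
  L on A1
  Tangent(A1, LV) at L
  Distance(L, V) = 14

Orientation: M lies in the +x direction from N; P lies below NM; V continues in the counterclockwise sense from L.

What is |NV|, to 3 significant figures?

39.9

N is at the origin; NM is horizontal with |NM| = 35.9 and M on the +x side, so M = (35.9, 0.00). A1 meets NM tangentially, so PM is at right angles to NM, so P = M + (0, -12.9) = (35.9, -12.9). On A1, M sits at bearing 90° from P; a 104° counterclockwise sweep puts L at bearing 194°, so L = P + 12.9·(cos 194°, sin 194°) = (23.4, -16.0). Tangency of A1 to LV means the radius PL is perpendicular to LV, so LV runs along (−sin 194°, cos 194°); with |LV| = 14.0, V = (26.8, -29.6). Then |NV| = |V − N| = 39.9.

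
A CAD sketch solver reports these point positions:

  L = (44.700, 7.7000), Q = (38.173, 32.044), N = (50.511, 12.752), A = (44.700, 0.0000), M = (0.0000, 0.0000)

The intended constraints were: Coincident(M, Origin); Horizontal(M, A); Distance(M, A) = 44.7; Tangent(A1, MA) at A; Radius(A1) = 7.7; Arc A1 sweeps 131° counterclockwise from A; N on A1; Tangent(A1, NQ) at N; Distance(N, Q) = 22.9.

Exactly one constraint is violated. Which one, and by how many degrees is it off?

Tangent(A1, NQ) at N — off by 8.40°.

M = (0.00, 0.00) ✓; M.y = 0.00, A.y = 0.00 ✓; |MA| = 44.70 ✓; ∠(LA, AM) = 90.00° ✓; |LA| = 7.700 ✓; bearing(L→N) − bearing(L→A) = 131.0° ✓; |LN| = 7.700 ✓; ∠(LN, NQ) = 98.40° ✗; |NQ| = 22.90 ✓.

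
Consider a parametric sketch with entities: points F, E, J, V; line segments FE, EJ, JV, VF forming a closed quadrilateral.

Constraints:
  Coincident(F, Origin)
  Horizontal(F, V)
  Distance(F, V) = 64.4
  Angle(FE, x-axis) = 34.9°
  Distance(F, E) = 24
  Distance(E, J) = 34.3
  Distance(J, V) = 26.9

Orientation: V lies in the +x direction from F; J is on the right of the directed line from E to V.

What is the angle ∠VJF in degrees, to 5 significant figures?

132.82°

Checks: |EJ| = 34.30 ✓; |JV| = 26.90 ✓.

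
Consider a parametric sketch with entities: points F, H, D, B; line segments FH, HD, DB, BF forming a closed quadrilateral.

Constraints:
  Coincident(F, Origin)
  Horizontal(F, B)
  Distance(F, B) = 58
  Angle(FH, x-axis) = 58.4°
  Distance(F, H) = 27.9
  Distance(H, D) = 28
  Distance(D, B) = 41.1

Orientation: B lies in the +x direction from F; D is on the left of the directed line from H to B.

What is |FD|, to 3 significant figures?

53.9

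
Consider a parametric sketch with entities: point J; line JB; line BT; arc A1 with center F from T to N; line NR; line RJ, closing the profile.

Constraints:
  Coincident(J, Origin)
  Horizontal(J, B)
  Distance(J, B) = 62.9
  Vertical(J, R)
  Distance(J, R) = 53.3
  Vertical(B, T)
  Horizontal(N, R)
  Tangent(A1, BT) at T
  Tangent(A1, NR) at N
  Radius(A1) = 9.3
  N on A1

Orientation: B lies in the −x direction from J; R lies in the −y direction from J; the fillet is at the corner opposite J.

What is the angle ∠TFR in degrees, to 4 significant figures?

170.2°

J is at the origin; J and B share the same y with |JB| = 62.9 and B on the −x side, so B = (-62.90, 0.000). JR is vertical with |JR| = 53.3 and R on the −y side, so R = (0.000, -53.30). The virtual corner opposite J is at (-62.90, -53.30). A1 meets BT tangentially, so FT is at right angles to BT and since A1 is tangent to NR there, FN ⟂ NR, with radius 9.3, so the center F sits 9.3 in from both sides at F = (-53.60, -44.00). That places the tangent points at T = (-62.90, -44.00) on BT and N = (-53.60, -53.30) on NR. Then cos ∠TFR = FT·FR / (|FT||FR|), giving 170.2°.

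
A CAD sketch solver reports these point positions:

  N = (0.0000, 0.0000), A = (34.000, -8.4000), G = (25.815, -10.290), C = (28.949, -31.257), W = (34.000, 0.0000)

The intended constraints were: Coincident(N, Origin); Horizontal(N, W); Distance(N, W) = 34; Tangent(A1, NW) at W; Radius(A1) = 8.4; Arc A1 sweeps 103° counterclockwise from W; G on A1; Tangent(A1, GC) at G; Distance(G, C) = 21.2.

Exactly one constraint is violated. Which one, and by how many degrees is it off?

Tangent(A1, GC) at G — off by 4.50°.

N = (0.00, 0.00) ✓; N.y = 0.00, W.y = 0.00 ✓; |NW| = 34.00 ✓; ∠(AW, WN) = 90.00° ✓; |AW| = 8.400 ✓; bearing(A→G) − bearing(A→W) = 103.0° ✓; |AG| = 8.400 ✓; ∠(AG, GC) = 94.50° ✗; |GC| = 21.20 ✓.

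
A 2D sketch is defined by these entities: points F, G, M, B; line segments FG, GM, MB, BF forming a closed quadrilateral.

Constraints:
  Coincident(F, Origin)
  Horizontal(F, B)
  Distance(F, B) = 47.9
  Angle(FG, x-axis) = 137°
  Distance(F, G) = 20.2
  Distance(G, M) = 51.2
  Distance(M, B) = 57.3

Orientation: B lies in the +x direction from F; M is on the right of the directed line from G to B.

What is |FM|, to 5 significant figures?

34.605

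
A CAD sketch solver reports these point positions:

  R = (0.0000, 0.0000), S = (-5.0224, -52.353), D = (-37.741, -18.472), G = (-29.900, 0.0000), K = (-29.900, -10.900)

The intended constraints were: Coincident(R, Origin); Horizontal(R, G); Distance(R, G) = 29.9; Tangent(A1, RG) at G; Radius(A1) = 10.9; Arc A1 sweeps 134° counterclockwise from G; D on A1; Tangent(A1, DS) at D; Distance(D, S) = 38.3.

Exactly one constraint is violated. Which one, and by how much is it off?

Distance(D, S) = 38.3 — off by 8.80.

R = (0.00, 0.00) ✓; R.y = 0.00, G.y = 0.00 ✓; |RG| = 29.90 ✓; ∠(KG, GR) = 90.00° ✓; |KG| = 10.90 ✓; bearing(K→D) − bearing(K→G) = 134.0° ✓; |KD| = 10.90 ✓; ∠(KD, DS) = 90.00° ✓; |DS| = 47.10 ✗.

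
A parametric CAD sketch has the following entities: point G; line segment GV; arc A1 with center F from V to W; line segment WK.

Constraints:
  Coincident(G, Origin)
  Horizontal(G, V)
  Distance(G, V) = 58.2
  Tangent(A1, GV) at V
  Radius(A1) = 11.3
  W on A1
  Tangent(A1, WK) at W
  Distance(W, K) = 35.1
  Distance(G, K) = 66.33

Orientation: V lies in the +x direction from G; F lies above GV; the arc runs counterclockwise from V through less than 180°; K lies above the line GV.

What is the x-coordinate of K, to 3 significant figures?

47.3

Checks: |FW| = 11.30 ✓; ∠(FW, WK) = 90.00° ✓; |WK| = 35.10 ✓; |GK| = 66.33 ✓.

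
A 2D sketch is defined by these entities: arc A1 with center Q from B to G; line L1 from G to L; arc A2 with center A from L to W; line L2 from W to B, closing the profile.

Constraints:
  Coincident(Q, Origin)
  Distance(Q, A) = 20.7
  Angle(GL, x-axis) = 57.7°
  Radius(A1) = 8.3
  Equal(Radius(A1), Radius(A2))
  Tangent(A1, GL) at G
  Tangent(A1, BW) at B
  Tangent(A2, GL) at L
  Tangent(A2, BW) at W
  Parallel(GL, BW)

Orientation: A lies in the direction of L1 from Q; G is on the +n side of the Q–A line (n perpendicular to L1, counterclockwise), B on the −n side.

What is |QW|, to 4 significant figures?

22.30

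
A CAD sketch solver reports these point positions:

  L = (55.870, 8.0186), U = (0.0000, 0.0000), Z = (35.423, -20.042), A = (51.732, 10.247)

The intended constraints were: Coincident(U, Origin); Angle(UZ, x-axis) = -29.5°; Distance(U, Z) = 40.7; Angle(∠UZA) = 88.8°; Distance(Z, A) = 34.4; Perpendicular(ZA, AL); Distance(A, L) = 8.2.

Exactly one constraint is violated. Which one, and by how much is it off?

Distance(A, L) = 8.2 — off by 3.50.

U = (0.00, 0.00) ✓; UZ at -29.50° ✓; |UZ| = 40.70 ✓; ∠UZA = 88.80° ✓; |ZA| = 34.40 ✓; ∠(ZA, AL) = 90.00° ✓; |AL| = 4.700 ✗.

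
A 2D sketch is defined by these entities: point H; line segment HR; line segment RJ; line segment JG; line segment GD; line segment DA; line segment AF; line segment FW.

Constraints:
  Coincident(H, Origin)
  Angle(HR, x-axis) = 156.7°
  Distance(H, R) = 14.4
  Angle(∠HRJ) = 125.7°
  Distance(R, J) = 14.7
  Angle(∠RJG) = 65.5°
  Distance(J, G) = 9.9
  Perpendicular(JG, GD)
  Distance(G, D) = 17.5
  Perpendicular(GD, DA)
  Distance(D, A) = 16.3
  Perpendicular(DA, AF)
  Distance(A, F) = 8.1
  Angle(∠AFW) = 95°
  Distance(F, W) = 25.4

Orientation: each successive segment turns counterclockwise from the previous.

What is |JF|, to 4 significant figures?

11.37

H is at the origin; HR runs at 156.7° with length 14.4, so R = (-13.23, 5.696). ∠HRJ = 125.7° gives RJ at -149.0° from the x-axis; with |RJ| = 14.7, J = (-25.83, -1.875). ∠RJG = 65.5° gives JG at -34.50° from the x-axis; with |JG| = 9.9, G = (-17.67, -7.483). JG ⟂ GD, so GD runs at 55.50°; with |GD| = 17.5, D = (-7.755, 6.940). GD is perpendicular to DA, so DA runs at 145.5°; with |DA| = 16.3, A = (-21.19, 16.17). DA is perpendicular to AF, so AF runs at -124.5°; with |AF| = 8.1, F = (-25.78, 9.497). Then |JF| = |F − J| = 11.37.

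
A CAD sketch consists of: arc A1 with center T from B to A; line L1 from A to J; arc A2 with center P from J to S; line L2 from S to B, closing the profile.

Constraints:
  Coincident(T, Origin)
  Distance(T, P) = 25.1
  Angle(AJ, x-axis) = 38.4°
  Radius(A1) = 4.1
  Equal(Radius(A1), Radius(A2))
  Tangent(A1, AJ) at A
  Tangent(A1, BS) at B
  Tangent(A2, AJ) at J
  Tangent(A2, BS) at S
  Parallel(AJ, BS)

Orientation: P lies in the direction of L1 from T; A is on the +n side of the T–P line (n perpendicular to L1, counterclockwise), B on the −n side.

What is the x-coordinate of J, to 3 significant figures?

17.1

The slot axis is L1's direction at 38.4°, so u = (cos 38.4°, sin 38.4°) = (0.784, 0.621) and n = (−sin 38.4°, cos 38.4°) = (-0.621, 0.784). T is at the origin and P lies 25.1 along u from T, so P = 25.1·u = (19.7, 15.6). Tangency of A1 to both parallel lines with radius 4.1 puts A and B at T ± 4.1·n: A = (-2.55, 3.21), B = (2.55, -3.21). Equal radii place J and S the same way about P: J = P + 4.1·n = (17.1, 18.8), S = P − 4.1·n = (22.2, 12.4). So J.x = 17.1.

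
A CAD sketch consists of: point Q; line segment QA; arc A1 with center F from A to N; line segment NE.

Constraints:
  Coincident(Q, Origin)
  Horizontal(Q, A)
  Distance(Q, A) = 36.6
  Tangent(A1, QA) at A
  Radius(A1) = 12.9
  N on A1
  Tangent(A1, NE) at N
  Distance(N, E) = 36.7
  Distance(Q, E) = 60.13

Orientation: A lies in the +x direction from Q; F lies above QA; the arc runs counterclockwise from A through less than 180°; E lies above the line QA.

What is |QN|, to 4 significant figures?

51.61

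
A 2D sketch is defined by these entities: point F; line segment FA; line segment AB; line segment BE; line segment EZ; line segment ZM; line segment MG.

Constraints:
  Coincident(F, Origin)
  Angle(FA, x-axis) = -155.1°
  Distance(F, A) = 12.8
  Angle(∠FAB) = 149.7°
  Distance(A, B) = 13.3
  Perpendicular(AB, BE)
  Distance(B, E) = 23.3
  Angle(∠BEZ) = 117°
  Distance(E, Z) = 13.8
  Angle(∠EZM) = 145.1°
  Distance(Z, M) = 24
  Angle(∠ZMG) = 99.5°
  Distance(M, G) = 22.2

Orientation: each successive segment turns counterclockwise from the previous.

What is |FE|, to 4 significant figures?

29.61

F is at the origin; FA runs at -155.1° with length 12.8, so A = (-11.61, -5.389). ∠FAB = 149.7° gives AB at -124.8° from the x-axis; with |AB| = 13.3, B = (-19.20, -16.31). AB ⟂ BE, so BE runs at -34.80°; with |BE| = 23.3, E = (-0.06788, -29.61). Then |FE| = |E − F| = 29.61.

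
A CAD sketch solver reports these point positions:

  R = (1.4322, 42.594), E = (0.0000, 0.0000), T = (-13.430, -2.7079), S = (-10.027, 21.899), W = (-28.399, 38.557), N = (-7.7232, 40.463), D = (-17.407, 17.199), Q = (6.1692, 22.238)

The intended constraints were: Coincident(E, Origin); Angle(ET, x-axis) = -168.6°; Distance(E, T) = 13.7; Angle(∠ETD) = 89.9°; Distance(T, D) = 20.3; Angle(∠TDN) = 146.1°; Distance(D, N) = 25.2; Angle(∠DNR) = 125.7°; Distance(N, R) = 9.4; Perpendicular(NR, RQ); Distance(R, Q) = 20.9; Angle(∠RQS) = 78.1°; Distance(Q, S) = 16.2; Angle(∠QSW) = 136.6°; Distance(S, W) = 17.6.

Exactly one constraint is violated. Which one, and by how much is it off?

Distance(S, W) = 17.6 — off by 7.20.

E = (0.00, 0.00) ✓; ET at -168.6° ✓; |ET| = 13.70 ✓; ∠ETD = 89.90° ✓; |TD| = 20.30 ✓; ∠TDN = 146.1° ✓; |DN| = 25.20 ✓; ∠DNR = 125.7° ✓; |NR| = 9.400 ✓; ∠(NR, RQ) = 90.00° ✓; |RQ| = 20.90 ✓; ∠RQS = 78.10° ✓; |QS| = 16.20 ✓; ∠QSW = 136.6° ✓; |SW| = 24.80 ✗.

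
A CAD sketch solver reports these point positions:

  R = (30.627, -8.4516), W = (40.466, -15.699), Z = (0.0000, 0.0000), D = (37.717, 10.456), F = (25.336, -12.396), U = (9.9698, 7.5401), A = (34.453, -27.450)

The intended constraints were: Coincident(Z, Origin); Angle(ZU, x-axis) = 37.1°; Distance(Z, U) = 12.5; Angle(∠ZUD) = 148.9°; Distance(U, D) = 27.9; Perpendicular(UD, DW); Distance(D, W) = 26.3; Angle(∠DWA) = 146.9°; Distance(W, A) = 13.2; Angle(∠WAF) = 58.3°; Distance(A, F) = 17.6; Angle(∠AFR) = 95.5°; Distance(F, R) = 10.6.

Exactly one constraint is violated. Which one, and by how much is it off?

Distance(F, R) = 10.6 — off by 4.00.

Z = (0.00, 0.00) ✓; ZU at 37.10° ✓; |ZU| = 12.50 ✓; ∠ZUD = 148.9° ✓; |UD| = 27.90 ✓; ∠(UD, DW) = 90.00° ✓; |DW| = 26.30 ✓; ∠DWA = 146.9° ✓; |WA| = 13.20 ✓; ∠WAF = 58.30° ✓; |AF| = 17.60 ✓; ∠AFR = 95.50° ✓; |FR| = 6.599 ✗.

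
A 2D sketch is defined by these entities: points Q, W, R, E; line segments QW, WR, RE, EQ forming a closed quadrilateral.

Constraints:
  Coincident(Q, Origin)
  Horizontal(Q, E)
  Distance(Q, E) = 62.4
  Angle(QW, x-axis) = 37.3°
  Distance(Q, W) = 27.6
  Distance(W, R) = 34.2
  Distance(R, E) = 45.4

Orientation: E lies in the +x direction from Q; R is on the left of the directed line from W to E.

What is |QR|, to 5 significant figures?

61.557

Checks: |WR| = 34.20 ✓; |RE| = 45.40 ✓.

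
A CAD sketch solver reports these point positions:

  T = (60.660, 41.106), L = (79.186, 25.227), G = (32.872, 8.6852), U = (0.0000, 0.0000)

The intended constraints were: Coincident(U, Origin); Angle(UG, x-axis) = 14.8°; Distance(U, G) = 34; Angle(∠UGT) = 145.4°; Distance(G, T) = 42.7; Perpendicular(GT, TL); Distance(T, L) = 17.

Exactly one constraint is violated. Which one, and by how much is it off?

Distance(T, L) = 17 — off by 7.40.

U = (0.00, 0.00) ✓; UG at 14.80° ✓; |UG| = 34.00 ✓; ∠UGT = 145.4° ✓; |GT| = 42.70 ✓; ∠(GT, TL) = 90.00° ✓; |TL| = 24.40 ✗.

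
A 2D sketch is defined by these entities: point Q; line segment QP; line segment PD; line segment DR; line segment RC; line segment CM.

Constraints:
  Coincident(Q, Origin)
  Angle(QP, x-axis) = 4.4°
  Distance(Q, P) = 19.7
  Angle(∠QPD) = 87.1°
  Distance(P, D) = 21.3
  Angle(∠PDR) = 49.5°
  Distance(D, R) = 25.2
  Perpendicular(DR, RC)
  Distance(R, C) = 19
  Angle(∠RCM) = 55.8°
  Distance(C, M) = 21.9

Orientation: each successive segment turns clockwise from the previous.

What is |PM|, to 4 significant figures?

11.66

DR ⟂ RC, so RC runs at 51.00°; with |RC| = 19.0, C = (12.57, 10.84). ∠RCM = 55.8° gives CM at -73.20° from the x-axis; with |CM| = 21.9, M = (18.90, -10.12). Then |PM| = |M − P| = 11.66.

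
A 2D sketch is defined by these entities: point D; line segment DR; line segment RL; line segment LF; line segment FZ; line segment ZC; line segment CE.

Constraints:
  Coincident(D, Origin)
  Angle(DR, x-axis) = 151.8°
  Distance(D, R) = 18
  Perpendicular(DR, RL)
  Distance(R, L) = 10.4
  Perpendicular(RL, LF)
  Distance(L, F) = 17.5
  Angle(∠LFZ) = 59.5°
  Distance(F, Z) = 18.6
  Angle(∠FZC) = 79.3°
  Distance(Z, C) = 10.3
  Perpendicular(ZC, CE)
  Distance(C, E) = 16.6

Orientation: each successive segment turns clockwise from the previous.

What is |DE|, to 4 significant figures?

15.23

D is at the origin; DR runs at 151.8° with length 18.0, so R = (-15.86, 8.506). DR is perpendicular to RL, so RL runs at 61.80°; with |RL| = 10.4, L = (-10.95, 17.67). The perpendicularity gives LF at right angles to RL, so LF runs at -28.20°; with |LF| = 17.5, F = (4.474, 9.402). ∠LFZ = 59.5° gives FZ at -148.7° from the x-axis; with |FZ| = 18.6, Z = (-11.42, -0.2612). ∠FZC = 79.3° gives ZC at 110.6° from the x-axis; with |ZC| = 10.3, C = (-15.04, 9.380). ZC is perpendicular to CE, so CE runs at 20.60°; with |CE| = 16.6, E = (0.4956, 15.22). Then |DE| = |E − D| = 15.23.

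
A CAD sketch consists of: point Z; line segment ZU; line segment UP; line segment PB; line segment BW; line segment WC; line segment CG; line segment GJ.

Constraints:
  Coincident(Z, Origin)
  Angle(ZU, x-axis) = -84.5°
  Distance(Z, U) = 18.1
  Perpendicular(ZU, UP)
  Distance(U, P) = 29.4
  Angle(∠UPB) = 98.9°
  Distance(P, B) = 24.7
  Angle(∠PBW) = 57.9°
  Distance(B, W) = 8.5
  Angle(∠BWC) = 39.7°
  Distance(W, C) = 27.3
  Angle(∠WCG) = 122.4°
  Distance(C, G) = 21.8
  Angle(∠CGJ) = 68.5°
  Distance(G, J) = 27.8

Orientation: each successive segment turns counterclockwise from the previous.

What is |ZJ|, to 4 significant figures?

48.74

Z is at the origin; ZU runs at -84.5° with length 18.1, so U = (1.735, -18.02). The perpendicularity gives UP at right angles to ZU, so UP runs at 5.500°; with |UP| = 29.4, P = (31.00, -15.20). ∠UPB = 98.9° gives PB at 86.60° from the x-axis; with |PB| = 24.7, B = (32.46, 9.458). ∠PBW = 57.9° gives BW at -151.3° from the x-axis; with |BW| = 8.5, W = (25.01, 5.376). ∠BWC = 39.7° gives WC at -11.00° from the x-axis; with |WC| = 27.3, C = (51.81, 0.1667). ∠WCG = 122.4° gives CG at 46.60° from the x-axis; with |CG| = 21.8, G = (66.79, 16.01). ∠CGJ = 68.5° gives GJ at 158.1° from the x-axis; with |GJ| = 27.8, J = (40.99, 26.38). Then |ZJ| = |J − Z| = 48.74.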